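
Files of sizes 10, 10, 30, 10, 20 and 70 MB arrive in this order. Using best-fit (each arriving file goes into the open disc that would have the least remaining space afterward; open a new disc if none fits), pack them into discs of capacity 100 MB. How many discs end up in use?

2

  10 → disc 1 (new)  [load 10/100]
  10 → disc 1  [load 20/100]
  30 → disc 1  [load 50/100]
  10 → disc 1  [load 60/100]
  20 → disc 1  [load 80/100]
  70 → disc 2 (new)  [load 70/100]
2 discs opened.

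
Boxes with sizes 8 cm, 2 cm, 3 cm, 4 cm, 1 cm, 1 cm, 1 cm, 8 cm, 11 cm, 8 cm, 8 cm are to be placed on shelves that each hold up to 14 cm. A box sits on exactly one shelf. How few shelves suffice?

Total = 11 + 8 + 8 + 8 + 8 + 4 + 3 + 2 + 1 + 1 + 1 = 55 cm.
Lower bound: ⌈55/14⌉ = 4 shelves.
Also, 5 boxes each exceed 7 cm, and no two of those can share a shelf, so at least 5 shelves are needed.
A packing using 5 shelves:
  shelf 1: 11 + 3 = 14
  shelf 2: 8 + 4 + 2 = 14
  shelf 3: 8 + 1 + 1 + 1 = 11
  shelf 4: 8 = 8
  shelf 5: 8 = 8
This matches the lower bound, so 5 is optimal.

5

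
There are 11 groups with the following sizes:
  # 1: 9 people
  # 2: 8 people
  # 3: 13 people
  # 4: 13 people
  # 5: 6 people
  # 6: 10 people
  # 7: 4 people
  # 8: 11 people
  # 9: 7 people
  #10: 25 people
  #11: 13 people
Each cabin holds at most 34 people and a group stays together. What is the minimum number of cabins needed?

4

Total = 25 + 13 + 13 + 13 + 11 + 10 + 9 + 8 + 7 + 6 + 4 = 119 people.
Lower bound: ⌈119/34⌉ = 4 cabins.
A packing using 4 cabins:
  cabin 1: 25 + 9 = 34
  cabin 2: 13 + 13 + 8 = 34
  cabin 3: 13 + 11 + 10 = 34
  cabin 4: 7 + 6 + 4 = 17
This matches the lower bound, so 4 is optimal.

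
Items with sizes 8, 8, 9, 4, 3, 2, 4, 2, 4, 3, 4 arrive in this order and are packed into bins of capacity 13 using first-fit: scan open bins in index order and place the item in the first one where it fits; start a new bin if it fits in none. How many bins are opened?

  8 → bin 1 (new)  [load 8/13]
  8 → bin 2 (new)  [load 8/13]
  9 → bin 3 (new)  [load 9/13]
  4 → bin 1  [load 12/13]
  3 → bin 2  [load 11/13]
  2 → bin 2  [load 13/13]
  4 → bin 3  [load 13/13]
  2 → bin 4 (new)  [load 2/13]
  4 → bin 4  [load 6/13]
  3 → bin 4  [load 9/13]
  4 → bin 4  [load 13/13]
4 bins opened.

4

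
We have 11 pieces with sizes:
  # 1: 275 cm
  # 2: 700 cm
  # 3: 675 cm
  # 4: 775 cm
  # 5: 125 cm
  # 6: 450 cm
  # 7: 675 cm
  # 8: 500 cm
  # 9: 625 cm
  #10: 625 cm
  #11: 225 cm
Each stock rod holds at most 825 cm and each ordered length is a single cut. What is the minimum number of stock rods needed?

8

Total = 775 + 700 + 675 + 675 + 625 + 625 + 500 + 450 + 275 + 225 + 125 = 5650 cm.
Lower bound: ⌈5650/825⌉ = 7 stock rods.
Also, 8 pieces each exceed 825/2 cm, and no two of those can share a stock rod, so at least 8 stock rods are needed.
A packing using 8 stock rods:
  stock rod 1: 775 = 775
  stock rod 2: 700 + 125 = 825
  stock rod 3: 675 = 675
  stock rod 4: 675 = 675
  stock rod 5: 625 = 625
  stock rod 6: 625 = 625
  stock rod 7: 500 + 275 = 775
  stock rod 8: 450 + 225 = 675
This matches the lower bound, so 8 is optimal.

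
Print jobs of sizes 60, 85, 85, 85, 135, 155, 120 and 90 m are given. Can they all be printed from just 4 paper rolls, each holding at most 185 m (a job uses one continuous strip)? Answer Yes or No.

Total = 815 m; ⌈815/185⌉ = 5.
At least 5 paper rolls are required, but only 4 are allowed.

No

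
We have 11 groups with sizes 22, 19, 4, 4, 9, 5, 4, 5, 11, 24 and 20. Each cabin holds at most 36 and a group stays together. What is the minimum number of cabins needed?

Total = 24 + 22 + 20 + 19 + 11 + 9 + 5 + 5 + 4 + 4 + 4 = 127.
Lower bound: ⌈127/36⌉ = 4 cabins.
A packing using 4 cabins:
  cabin 1: 24 + 11 = 35
  cabin 2: 22 + 9 + 5 = 36
  cabin 3: 20 + 5 + 4 + 4 = 33
  cabin 4: 19 + 4 = 23
This matches the lower bound, so 4 is optimal.

4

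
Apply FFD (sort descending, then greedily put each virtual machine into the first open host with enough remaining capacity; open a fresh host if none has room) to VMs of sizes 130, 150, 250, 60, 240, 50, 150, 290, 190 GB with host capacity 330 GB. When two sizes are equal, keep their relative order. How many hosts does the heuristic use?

5

Sorted descending: 290, 250, 240, 190, 150, 150, 130, 60, 50.
  290 → host 1 (new)  [load 290/330]
  250 → host 2 (new)  [load 250/330]
  240 → host 3 (new)  [load 240/330]
  190 → host 4 (new)  [load 190/330]
  150 → host 5 (new)  [load 150/330]
  150 → host 5  [load 300/330]
  130 → host 4  [load 320/330]
  60 → host 2  [load 310/330]
  50 → host 3  [load 290/330]
5 hosts opened.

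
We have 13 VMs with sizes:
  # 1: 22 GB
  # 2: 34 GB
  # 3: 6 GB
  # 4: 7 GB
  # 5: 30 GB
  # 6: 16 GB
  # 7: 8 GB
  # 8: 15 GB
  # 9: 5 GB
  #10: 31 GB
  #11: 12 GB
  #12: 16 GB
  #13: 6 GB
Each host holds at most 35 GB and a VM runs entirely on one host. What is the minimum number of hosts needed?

7

Total = 34 + 31 + 30 + 22 + 16 + 16 + 15 + 12 + 8 + 7 + 6 + 6 + 5 = 208 GB.
Lower bound: ⌈208/35⌉ = 6 hosts.
A packing using 7 hosts:
  host 1: 34 = 34
  host 2: 31 = 31
  host 3: 30 + 5 = 35
  host 4: 22 + 12 = 34
  host 5: 16 + 16 = 32
  host 6: 15 + 8 + 7 = 30
  host 7: 6 + 6 = 12
No arrangement into 6 hosts stays within capacity, so 7 is optimal.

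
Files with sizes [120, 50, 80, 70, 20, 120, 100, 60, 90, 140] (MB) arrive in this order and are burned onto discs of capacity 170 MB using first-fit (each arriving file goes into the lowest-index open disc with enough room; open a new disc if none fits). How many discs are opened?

  120 → disc 1 (new)  [load 120/170]
  50 → disc 1  [load 170/170]
  80 → disc 2 (new)  [load 80/170]
  70 → disc 2  [load 150/170]
  20 → disc 2  [load 170/170]
  120 → disc 3 (new)  [load 120/170]
  100 → disc 4 (new)  [load 100/170]
  60 → disc 4  [load 160/170]
  90 → disc 5 (new)  [load 90/170]
  140 → disc 6 (new)  [load 140/170]
6 discs opened.

6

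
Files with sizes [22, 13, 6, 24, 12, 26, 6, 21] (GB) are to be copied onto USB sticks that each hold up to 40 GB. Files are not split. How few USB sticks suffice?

4

Total = 26 + 24 + 22 + 21 + 13 + 12 + 6 + 6 = 130 GB.
Lower bound: ⌈130/40⌉ = 4 USB sticks.
A packing using 4 USB sticks:
  USB stick 1: 26 + 13 = 39
  USB stick 2: 24 + 12 = 36
  USB stick 3: 22 + 6 + 6 = 34
  USB stick 4: 21 = 21
This matches the lower bound, so 4 is optimal.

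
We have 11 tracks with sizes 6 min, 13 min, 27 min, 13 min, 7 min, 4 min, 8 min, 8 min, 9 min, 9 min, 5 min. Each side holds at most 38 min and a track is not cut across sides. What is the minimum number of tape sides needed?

3

Total = 27 + 13 + 13 + 9 + 9 + 8 + 8 + 7 + 6 + 5 + 4 = 109 min.
Lower bound: ⌈109/38⌉ = 3 tape sides.
A packing using 3 tape sides:
  side 1: 27 + 9 = 36
  side 2: 13 + 13 + 9 = 35
  side 3: 8 + 8 + 7 + 6 + 5 + 4 = 38
This matches the lower bound, so 3 is optimal.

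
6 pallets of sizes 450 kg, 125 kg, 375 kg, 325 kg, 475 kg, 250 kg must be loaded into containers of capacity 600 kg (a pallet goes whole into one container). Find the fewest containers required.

Total = 475 + 450 + 375 + 325 + 250 + 125 = 2000 kg.
Lower bound: ⌈2000/600⌉ = 4 containers.
A packing using 4 containers:
  container 1: 475 + 125 = 600
  container 2: 450 = 450
  container 3: 375 = 375
  container 4: 325 + 250 = 575
This matches the lower bound, so 4 is optimal.

4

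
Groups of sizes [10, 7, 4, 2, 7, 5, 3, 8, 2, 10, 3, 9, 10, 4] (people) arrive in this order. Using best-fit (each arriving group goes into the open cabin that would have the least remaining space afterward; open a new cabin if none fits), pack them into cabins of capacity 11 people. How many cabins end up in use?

9

  10 → cabin 1 (new)  [load 10/11]
  7 → cabin 2 (new)  [load 7/11]
  4 → cabin 2  [load 11/11]
  2 → cabin 3 (new)  [load 2/11]
  7 → cabin 3  [load 9/11]
  5 → cabin 4 (new)  [load 5/11]
  3 → cabin 4  [load 8/11]
  8 → cabin 5 (new)  [load 8/11]
  2 → cabin 3  [load 11/11]
  10 → cabin 6 (new)  [load 10/11]
  3 → cabin 4  [load 11/11]
  9 → cabin 7 (new)  [load 9/11]
  10 → cabin 8 (new)  [load 10/11]
  4 → cabin 9 (new)  [load 4/11]
9 cabins opened.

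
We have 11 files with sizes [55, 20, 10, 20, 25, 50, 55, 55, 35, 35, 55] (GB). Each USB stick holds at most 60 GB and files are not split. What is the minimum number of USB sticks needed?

8

Total = 55 + 55 + 55 + 55 + 50 + 35 + 35 + 25 + 20 + 20 + 10 = 415 GB.
Lower bound: ⌈415/60⌉ = 7 USB sticks.
A packing using 8 USB sticks:
  USB stick 1: 55 = 55
  USB stick 2: 55 = 55
  USB stick 3: 55 = 55
  USB stick 4: 55 = 55
  USB stick 5: 50 + 10 = 60
  USB stick 6: 35 + 25 = 60
  USB stick 7: 35 + 20 = 55
  USB stick 8: 20 = 20
No arrangement into 7 USB sticks stays within capacity, so 8 is optimal.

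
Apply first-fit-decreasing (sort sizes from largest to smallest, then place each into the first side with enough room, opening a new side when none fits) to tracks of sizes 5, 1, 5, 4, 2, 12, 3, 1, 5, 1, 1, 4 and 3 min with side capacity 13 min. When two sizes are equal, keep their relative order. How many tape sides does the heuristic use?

4

Sorted descending: 12, 5, 5, 5, 4, 4, 3, 3, 2, 1, 1, 1, 1.
  12 → side 1 (new)  [load 12/13]
  5 → side 2 (new)  [load 5/13]
  5 → side 2  [load 10/13]
  5 → side 3 (new)  [load 5/13]
  4 → side 3  [load 9/13]
  4 → side 3  [load 13/13]
  3 → side 2  [load 13/13]
  3 → side 4 (new)  [load 3/13]
  2 → side 4  [load 5/13]
  1 → side 1  [load 13/13]
  1 → side 4  [load 6/13]
  1 → side 4  [load 7/13]
  1 → side 4  [load 8/13]
4 tape sides opened.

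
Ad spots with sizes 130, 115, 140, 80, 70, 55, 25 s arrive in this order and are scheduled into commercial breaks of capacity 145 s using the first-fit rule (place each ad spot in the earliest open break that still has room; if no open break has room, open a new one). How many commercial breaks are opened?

5

  130 → break 1 (new)  [load 130/145]
  115 → break 2 (new)  [load 115/145]
  140 → break 3 (new)  [load 140/145]
  80 → break 4 (new)  [load 80/145]
  70 → break 5 (new)  [load 70/145]
  55 → break 4  [load 135/145]
  25 → break 2  [load 140/145]
5 commercial breaks opened.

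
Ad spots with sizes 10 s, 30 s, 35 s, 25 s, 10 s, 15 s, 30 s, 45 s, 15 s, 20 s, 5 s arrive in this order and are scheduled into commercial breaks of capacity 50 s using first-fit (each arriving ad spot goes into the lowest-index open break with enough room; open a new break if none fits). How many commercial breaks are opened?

  10 → break 1 (new)  [load 10/50]
  30 → break 1  [load 40/50]
  35 → break 2 (new)  [load 35/50]
  25 → break 3 (new)  [load 25/50]
  10 → break 1  [load 50/50]
  15 → break 2  [load 50/50]
  30 → break 4 (new)  [load 30/50]
  45 → break 5 (new)  [load 45/50]
  15 → break 3  [load 40/50]
  20 → break 4  [load 50/50]
  5 → break 3  [load 45/50]
5 commercial breaks opened.

5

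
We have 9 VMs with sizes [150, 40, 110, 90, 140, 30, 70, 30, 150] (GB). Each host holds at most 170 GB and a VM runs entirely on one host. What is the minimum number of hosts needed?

Total = 150 + 150 + 140 + 110 + 90 + 70 + 40 + 30 + 30 = 810 GB.
Lower bound: ⌈810/170⌉ = 5 hosts.
A packing using 6 hosts:
  host 1: 150 = 150
  host 2: 150 = 150
  host 3: 140 + 30 = 170
  host 4: 110 + 40 = 150
  host 5: 90 + 70 = 160
  host 6: 30 = 30
No arrangement into 5 hosts stays within capacity, so 6 is optimal.

6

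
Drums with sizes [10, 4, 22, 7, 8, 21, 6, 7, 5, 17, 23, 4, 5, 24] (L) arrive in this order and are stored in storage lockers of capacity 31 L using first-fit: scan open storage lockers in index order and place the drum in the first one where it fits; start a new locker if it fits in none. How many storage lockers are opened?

6

  10 → locker 1 (new)  [load 10/31]
  4 → locker 1  [load 14/31]
  22 → locker 2 (new)  [load 22/31]
  7 → locker 1  [load 21/31]
  8 → locker 1  [load 29/31]
  21 → locker 3 (new)  [load 21/31]
  6 → locker 2  [load 28/31]
  7 → locker 3  [load 28/31]
  5 → locker 4 (new)  [load 5/31]
  17 → locker 4  [load 22/31]
  23 → locker 5 (new)  [load 23/31]
  4 → locker 4  [load 26/31]
  5 → locker 4  [load 31/31]
  24 → locker 6 (new)  [load 24/31]
6 storage lockers opened.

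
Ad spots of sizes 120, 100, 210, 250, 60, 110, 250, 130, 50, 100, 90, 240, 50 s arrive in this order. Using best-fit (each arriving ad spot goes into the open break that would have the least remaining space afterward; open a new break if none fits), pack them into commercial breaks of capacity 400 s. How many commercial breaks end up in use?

  120 → break 1 (new)  [load 120/400]
  100 → break 1  [load 220/400]
  210 → break 2 (new)  [load 210/400]
  250 → break 3 (new)  [load 250/400]
  60 → break 3  [load 310/400]
  110 → break 1  [load 330/400]
  250 → break 4 (new)  [load 250/400]
  130 → break 4  [load 380/400]
  50 → break 1  [load 380/400]
  100 → break 2  [load 310/400]
  90 → break 2  [load 400/400]
  240 → break 5 (new)  [load 240/400]
  50 → break 3  [load 360/400]
5 commercial breaks opened.

5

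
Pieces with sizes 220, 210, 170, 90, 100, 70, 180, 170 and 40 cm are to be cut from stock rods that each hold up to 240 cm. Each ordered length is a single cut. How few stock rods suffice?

Total = 220 + 210 + 180 + 170 + 170 + 100 + 90 + 70 + 40 = 1250 cm.
Lower bound: ⌈1250/240⌉ = 6 stock rods.
A packing using 6 stock rods:
  stock rod 1: 220 = 220
  stock rod 2: 210 = 210
  stock rod 3: 180 + 40 = 220
  stock rod 4: 170 + 70 = 240
  stock rod 5: 170 = 170
  stock rod 6: 100 + 90 = 190
This matches the lower bound, so 6 is optimal.

6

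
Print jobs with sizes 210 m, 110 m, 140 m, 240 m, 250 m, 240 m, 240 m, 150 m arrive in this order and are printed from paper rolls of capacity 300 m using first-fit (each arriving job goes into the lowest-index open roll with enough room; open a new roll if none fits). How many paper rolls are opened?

7

  210 → roll 1 (new)  [load 210/300]
  110 → roll 2 (new)  [load 110/300]
  140 → roll 2  [load 250/300]
  240 → roll 3 (new)  [load 240/300]
  250 → roll 4 (new)  [load 250/300]
  240 → roll 5 (new)  [load 240/300]
  240 → roll 6 (new)  [load 240/300]
  150 → roll 7 (new)  [load 150/300]
7 paper rolls opened.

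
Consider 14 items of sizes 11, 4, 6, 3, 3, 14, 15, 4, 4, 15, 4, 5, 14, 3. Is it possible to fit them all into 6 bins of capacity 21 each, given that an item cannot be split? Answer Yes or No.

Yes

A valid assignment using 6 bins:
  bin 1: 15 + 6 = 21
  bin 2: 15 + 5 = 20
  bin 3: 14 + 4 + 3 = 21
  bin 4: 14 + 4 + 3 = 21
  bin 5: 11 + 4 + 4 = 19
  bin 6: 3 = 3
Every load is within 21, so 6 bins suffice.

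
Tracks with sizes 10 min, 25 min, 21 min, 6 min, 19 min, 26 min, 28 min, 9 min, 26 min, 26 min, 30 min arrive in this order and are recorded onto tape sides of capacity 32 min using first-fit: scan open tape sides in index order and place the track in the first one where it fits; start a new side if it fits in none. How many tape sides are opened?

  10 → side 1 (new)  [load 10/32]
  25 → side 2 (new)  [load 25/32]
  21 → side 1  [load 31/32]
  6 → side 2  [load 31/32]
  19 → side 3 (new)  [load 19/32]
  26 → side 4 (new)  [load 26/32]
  28 → side 5 (new)  [load 28/32]
  9 → side 3  [load 28/32]
  26 → side 6 (new)  [load 26/32]
  26 → side 7 (new)  [load 26/32]
  30 → side 8 (new)  [load 30/32]
8 tape sides opened.

8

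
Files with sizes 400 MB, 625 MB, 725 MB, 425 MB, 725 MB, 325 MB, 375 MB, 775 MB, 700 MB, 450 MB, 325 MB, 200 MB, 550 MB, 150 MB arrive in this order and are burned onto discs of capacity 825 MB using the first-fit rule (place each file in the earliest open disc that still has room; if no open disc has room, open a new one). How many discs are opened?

  400 → disc 1 (new)  [load 400/825]
  625 → disc 2 (new)  [load 625/825]
  725 → disc 3 (new)  [load 725/825]
  425 → disc 1  [load 825/825]
  725 → disc 4 (new)  [load 725/825]
  325 → disc 5 (new)  [load 325/825]
  375 → disc 5  [load 700/825]
  775 → disc 6 (new)  [load 775/825]
  700 → disc 7 (new)  [load 700/825]
  450 → disc 8 (new)  [load 450/825]
  325 → disc 8  [load 775/825]
  200 → disc 2  [load 825/825]
  550 → disc 9 (new)  [load 550/825]
  150 → disc 9  [load 700/825]
9 discs opened.

9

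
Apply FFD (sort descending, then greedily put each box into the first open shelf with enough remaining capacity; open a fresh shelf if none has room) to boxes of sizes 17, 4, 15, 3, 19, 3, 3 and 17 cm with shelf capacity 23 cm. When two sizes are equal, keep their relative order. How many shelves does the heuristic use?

Sorted descending: 19, 17, 17, 15, 4, 3, 3, 3.
  19 → shelf 1 (new)  [load 19/23]
  17 → shelf 2 (new)  [load 17/23]
  17 → shelf 3 (new)  [load 17/23]
  15 → shelf 4 (new)  [load 15/23]
  4 → shelf 1  [load 23/23]
  3 → shelf 2  [load 20/23]
  3 → shelf 2  [load 23/23]
  3 → shelf 3  [load 20/23]
4 shelves opened.

4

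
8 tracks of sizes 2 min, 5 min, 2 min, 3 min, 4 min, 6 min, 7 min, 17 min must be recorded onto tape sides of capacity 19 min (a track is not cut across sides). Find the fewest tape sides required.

3

Total = 17 + 7 + 6 + 5 + 4 + 3 + 2 + 2 = 46 min.
Lower bound: ⌈46/19⌉ = 3 tape sides.
A packing using 3 tape sides:
  side 1: 17 + 2 = 19
  side 2: 7 + 6 + 5 = 18
  side 3: 4 + 3 + 2 = 9
This matches the lower bound, so 3 is optimal.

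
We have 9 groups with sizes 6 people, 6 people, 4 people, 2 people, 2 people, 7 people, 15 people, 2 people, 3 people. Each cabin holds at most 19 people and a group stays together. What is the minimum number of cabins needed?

Total = 15 + 7 + 6 + 6 + 4 + 3 + 2 + 2 + 2 = 47 people.
Lower bound: ⌈47/19⌉ = 3 cabins.
A packing using 3 cabins:
  cabin 1: 15 + 4 = 19
  cabin 2: 7 + 6 + 6 = 19
  cabin 3: 3 + 2 + 2 + 2 = 9
This matches the lower bound, so 3 is optimal.

3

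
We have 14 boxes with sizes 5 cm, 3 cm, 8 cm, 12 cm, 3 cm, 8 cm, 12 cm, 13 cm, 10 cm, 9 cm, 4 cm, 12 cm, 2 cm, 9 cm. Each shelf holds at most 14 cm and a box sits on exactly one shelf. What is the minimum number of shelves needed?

Total = 13 + 12 + 12 + 12 + 10 + 9 + 9 + 8 + 8 + 5 + 4 + 3 + 3 + 2 = 110 cm.
Lower bound: ⌈110/14⌉ = 8 shelves.
Also, 9 boxes each exceed 7 cm, and no two of those can share a shelf, so at least 9 shelves are needed.
A packing using 9 shelves:
  shelf 1: 13 = 13
  shelf 2: 12 + 2 = 14
  shelf 3: 12 = 12
  shelf 4: 12 = 12
  shelf 5: 10 + 4 = 14
  shelf 6: 9 + 5 = 14
  shelf 7: 9 + 3 = 12
  shelf 8: 8 + 3 = 11
  shelf 9: 8 = 8
This matches the lower bound, so 9 is optimal.

9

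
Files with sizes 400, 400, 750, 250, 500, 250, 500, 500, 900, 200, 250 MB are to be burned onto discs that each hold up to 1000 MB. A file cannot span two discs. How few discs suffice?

5

Total = 900 + 750 + 500 + 500 + 500 + 400 + 400 + 250 + 250 + 250 + 200 = 4900 MB.
Lower bound: ⌈4900/1000⌉ = 5 discs.
A packing using 5 discs:
  disc 1: 900 = 900
  disc 2: 750 + 250 = 1000
  disc 3: 500 + 500 = 1000
  disc 4: 500 + 250 + 250 = 1000
  disc 5: 400 + 400 + 200 = 1000
This matches the lower bound, so 5 is optimal.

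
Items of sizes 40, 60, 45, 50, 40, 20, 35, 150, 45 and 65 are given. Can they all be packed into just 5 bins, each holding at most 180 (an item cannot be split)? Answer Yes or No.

Yes

A valid assignment using 4 bins:
  bin 1: 150 + 20 = 170
  bin 2: 65 + 60 + 50 = 175
  bin 3: 45 + 45 + 40 + 40 = 170
  bin 4: 35 = 35
That uses only 4 ≤ 5, so 5 bins are enough.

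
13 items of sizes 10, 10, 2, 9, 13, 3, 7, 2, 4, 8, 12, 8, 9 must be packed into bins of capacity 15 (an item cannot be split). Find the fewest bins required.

8

Total = 13 + 12 + 10 + 10 + 9 + 9 + 8 + 8 + 7 + 4 + 3 + 2 + 2 = 97.
Lower bound: ⌈97/15⌉ = 7 bins.
Also, 8 items each exceed 15/2, and no two of those can share a bin, so at least 8 bins are needed.
A packing using 8 bins:
  bin 1: 13 + 2 = 15
  bin 2: 12 + 3 = 15
  bin 3: 10 + 4 = 14
  bin 4: 10 + 2 = 12
  bin 5: 9 = 9
  bin 6: 9 = 9
  bin 7: 8 + 7 = 15
  bin 8: 8 = 8
This matches the lower bound, so 8 is optimal.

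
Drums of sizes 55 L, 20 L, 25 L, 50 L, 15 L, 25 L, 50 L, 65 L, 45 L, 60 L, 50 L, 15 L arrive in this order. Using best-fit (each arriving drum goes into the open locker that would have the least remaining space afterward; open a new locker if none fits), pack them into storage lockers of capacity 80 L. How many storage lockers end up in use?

  55 → locker 1 (new)  [load 55/80]
  20 → locker 1  [load 75/80]
  25 → locker 2 (new)  [load 25/80]
  50 → locker 2  [load 75/80]
  15 → locker 3 (new)  [load 15/80]
  25 → locker 3  [load 40/80]
  50 → locker 4 (new)  [load 50/80]
  65 → locker 5 (new)  [load 65/80]
  45 → locker 6 (new)  [load 45/80]
  60 → locker 7 (new)  [load 60/80]
  50 → locker 8 (new)  [load 50/80]
  15 → locker 5  [load 80/80]
8 storage lockers opened.

8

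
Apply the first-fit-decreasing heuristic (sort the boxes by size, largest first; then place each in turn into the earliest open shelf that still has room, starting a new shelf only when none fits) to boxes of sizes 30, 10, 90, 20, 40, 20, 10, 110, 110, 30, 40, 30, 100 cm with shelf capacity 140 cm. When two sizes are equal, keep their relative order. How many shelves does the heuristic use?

5

Sorted descending: 110, 110, 100, 90, 40, 40, 30, 30, 30, 20, 20, 10, 10.
  110 → shelf 1 (new)  [load 110/140]
  110 → shelf 2 (new)  [load 110/140]
  100 → shelf 3 (new)  [load 100/140]
  90 → shelf 4 (new)  [load 90/140]
  40 → shelf 3  [load 140/140]
  40 → shelf 4  [load 130/140]
  30 → shelf 1  [load 140/140]
  30 → shelf 2  [load 140/140]
  30 → shelf 5 (new)  [load 30/140]
  20 → shelf 5  [load 50/140]
  20 → shelf 5  [load 70/140]
  10 → shelf 4  [load 140/140]
  10 → shelf 5  [load 80/140]
5 shelves opened.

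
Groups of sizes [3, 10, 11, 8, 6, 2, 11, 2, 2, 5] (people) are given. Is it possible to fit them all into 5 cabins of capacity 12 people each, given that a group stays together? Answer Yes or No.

No

Total = 60 people; ⌈60/12⌉ = 5.
The bound of 5 does not rule out 5, but exhaustive search shows no assignment into 5 cabins of capacity 12 people exists — the minimum is 6.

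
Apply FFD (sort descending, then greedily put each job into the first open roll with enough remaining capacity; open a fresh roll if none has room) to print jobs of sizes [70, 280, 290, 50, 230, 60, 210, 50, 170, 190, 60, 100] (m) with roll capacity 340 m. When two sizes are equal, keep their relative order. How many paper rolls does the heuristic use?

Sorted descending: 290, 280, 230, 210, 190, 170, 100, 70, 60, 60, 50, 50.
  290 → roll 1 (new)  [load 290/340]
  280 → roll 2 (new)  [load 280/340]
  230 → roll 3 (new)  [load 230/340]
  210 → roll 4 (new)  [load 210/340]
  190 → roll 5 (new)  [load 190/340]
  170 → roll 6 (new)  [load 170/340]
  100 → roll 3  [load 330/340]
  70 → roll 4  [load 280/340]
  60 → roll 2  [load 340/340]
  60 → roll 4  [load 340/340]
  50 → roll 1  [load 340/340]
  50 → roll 5  [load 240/340]
6 paper rolls opened.

6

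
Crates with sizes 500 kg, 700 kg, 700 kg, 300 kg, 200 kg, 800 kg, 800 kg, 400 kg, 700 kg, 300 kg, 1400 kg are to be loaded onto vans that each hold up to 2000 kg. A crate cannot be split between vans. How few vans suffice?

4

Total = 1400 + 800 + 800 + 700 + 700 + 700 + 500 + 400 + 300 + 300 + 200 = 6800 kg.
Lower bound: ⌈6800/2000⌉ = 4 vans.
A packing using 4 vans:
  van 1: 1400 + 500 = 1900
  van 2: 800 + 800 + 400 = 2000
  van 3: 700 + 700 + 300 + 300 = 2000
  van 4: 700 + 200 = 900
This matches the lower bound, so 4 is optimal.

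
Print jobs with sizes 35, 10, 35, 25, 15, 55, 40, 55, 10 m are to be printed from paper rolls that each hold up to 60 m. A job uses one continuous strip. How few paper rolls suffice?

5

Total = 55 + 55 + 40 + 35 + 35 + 25 + 15 + 10 + 10 = 280 m.
Lower bound: ⌈280/60⌉ = 5 paper rolls.
A packing using 5 paper rolls:
  roll 1: 55 = 55
  roll 2: 55 = 55
  roll 3: 40 + 15 = 55
  roll 4: 35 + 25 = 60
  roll 5: 35 + 10 + 10 = 55
This matches the lower bound, so 5 is optimal.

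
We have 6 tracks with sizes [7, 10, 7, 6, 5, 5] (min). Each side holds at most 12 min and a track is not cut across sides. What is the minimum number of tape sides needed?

4

Total = 10 + 7 + 7 + 6 + 5 + 5 = 40 min.
Lower bound: ⌈40/12⌉ = 4 tape sides.
A packing using 4 tape sides:
  side 1: 10 = 10
  side 2: 7 + 5 = 12
  side 3: 7 + 5 = 12
  side 4: 6 = 6
This matches the lower bound, so 4 is optimal.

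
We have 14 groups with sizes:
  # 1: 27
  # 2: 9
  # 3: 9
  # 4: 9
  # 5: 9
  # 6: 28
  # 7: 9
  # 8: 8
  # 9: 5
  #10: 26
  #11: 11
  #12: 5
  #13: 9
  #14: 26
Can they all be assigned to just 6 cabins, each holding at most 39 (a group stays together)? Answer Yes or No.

A valid assignment using 6 cabins:
  cabin 1: 28 + 11 = 39
  cabin 2: 27 + 9 = 36
  cabin 3: 26 + 9 = 35
  cabin 4: 26 + 9 = 35
  cabin 5: 9 + 9 + 9 + 8 = 35
  cabin 6: 5 + 5 = 10
Every load is within 39, so 6 cabins suffice.

Yes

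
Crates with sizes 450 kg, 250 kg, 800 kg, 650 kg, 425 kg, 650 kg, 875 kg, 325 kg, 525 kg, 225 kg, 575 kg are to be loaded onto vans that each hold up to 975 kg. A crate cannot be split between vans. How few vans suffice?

7

Total = 875 + 800 + 650 + 650 + 575 + 525 + 450 + 425 + 325 + 250 + 225 = 5750 kg.
Lower bound: ⌈5750/975⌉ = 6 vans.
A packing using 7 vans:
  van 1: 875 = 875
  van 2: 800 = 800
  van 3: 650 + 325 = 975
  van 4: 650 + 250 = 900
  van 5: 575 + 225 = 800
  van 6: 525 + 450 = 975
  van 7: 425 = 425
No arrangement into 6 vans stays within capacity, so 7 is optimal.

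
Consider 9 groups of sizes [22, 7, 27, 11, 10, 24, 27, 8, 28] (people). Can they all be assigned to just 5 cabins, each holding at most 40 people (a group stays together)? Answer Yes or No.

A valid assignment using 5 cabins:
  cabin 1: 28 + 11 = 39
  cabin 2: 27 + 10 = 37
  cabin 3: 27 + 8 = 35
  cabin 4: 24 + 7 = 31
  cabin 5: 22 = 22
Every load is within 40 people, so 5 cabins suffice.

Yes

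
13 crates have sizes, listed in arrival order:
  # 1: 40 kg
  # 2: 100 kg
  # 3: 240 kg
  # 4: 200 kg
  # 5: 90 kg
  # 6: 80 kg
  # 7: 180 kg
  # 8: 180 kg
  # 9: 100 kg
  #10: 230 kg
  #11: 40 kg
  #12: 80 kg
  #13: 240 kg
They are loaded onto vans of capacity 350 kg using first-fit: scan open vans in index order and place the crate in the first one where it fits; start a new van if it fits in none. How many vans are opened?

  40 → van 1 (new)  [load 40/350]
  100 → van 1  [load 140/350]
  240 → van 2 (new)  [load 240/350]
  200 → van 1  [load 340/350]
  90 → van 2  [load 330/350]
  80 → van 3 (new)  [load 80/350]
  180 → van 3  [load 260/350]
  180 → van 4 (new)  [load 180/350]
  100 → van 4  [load 280/350]
  230 → van 5 (new)  [load 230/350]
  40 → van 3  [load 300/350]
  80 → van 5  [load 310/350]
  240 → van 6 (new)  [load 240/350]
6 vans opened.

6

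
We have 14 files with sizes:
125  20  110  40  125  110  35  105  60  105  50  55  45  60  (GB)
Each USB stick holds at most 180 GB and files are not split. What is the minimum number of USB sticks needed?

Total = 125 + 125 + 110 + 110 + 105 + 105 + 60 + 60 + 55 + 50 + 45 + 40 + 35 + 20 = 1045 GB.
Lower bound: ⌈1045/180⌉ = 6 USB sticks.
A packing using 6 USB sticks:
  USB stick 1: 125 + 55 = 180
  USB stick 2: 125 + 50 = 175
  USB stick 3: 110 + 60 = 170
  USB stick 4: 110 + 60 = 170
  USB stick 5: 105 + 45 + 20 = 170
  USB stick 6: 105 + 40 + 35 = 180
This matches the lower bound, so 6 is optimal.

6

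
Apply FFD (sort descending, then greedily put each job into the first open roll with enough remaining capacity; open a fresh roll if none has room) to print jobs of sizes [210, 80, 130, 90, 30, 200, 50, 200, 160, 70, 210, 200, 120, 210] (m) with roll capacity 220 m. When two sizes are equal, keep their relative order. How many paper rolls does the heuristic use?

10

Sorted descending: 210, 210, 210, 200, 200, 200, 160, 130, 120, 90, 80, 70, 50, 30.
  210 → roll 1 (new)  [load 210/220]
  210 → roll 2 (new)  [load 210/220]
  210 → roll 3 (new)  [load 210/220]
  200 → roll 4 (new)  [load 200/220]
  200 → roll 5 (new)  [load 200/220]
  200 → roll 6 (new)  [load 200/220]
  160 → roll 7 (new)  [load 160/220]
  130 → roll 8 (new)  [load 130/220]
  120 → roll 9 (new)  [load 120/220]
  90 → roll 8  [load 220/220]
  80 → roll 9  [load 200/220]
  70 → roll 10 (new)  [load 70/220]
  50 → roll 7  [load 210/220]
  30 → roll 10  [load 100/220]
10 paper rolls opened.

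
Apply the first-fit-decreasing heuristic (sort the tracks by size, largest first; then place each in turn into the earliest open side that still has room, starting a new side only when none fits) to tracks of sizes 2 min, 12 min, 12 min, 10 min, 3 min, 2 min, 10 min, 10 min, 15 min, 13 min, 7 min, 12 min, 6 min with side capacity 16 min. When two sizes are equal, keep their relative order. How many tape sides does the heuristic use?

9

Sorted descending: 15, 13, 12, 12, 12, 10, 10, 10, 7, 6, 3, 2, 2.
  15 → side 1 (new)  [load 15/16]
  13 → side 2 (new)  [load 13/16]
  12 → side 3 (new)  [load 12/16]
  12 → side 4 (new)  [load 12/16]
  12 → side 5 (new)  [load 12/16]
  10 → side 6 (new)  [load 10/16]
  10 → side 7 (new)  [load 10/16]
  10 → side 8 (new)  [load 10/16]
  7 → side 9 (new)  [load 7/16]
  6 → side 6  [load 16/16]
  3 → side 2  [load 16/16]
  2 → side 3  [load 14/16]
  2 → side 3  [load 16/16]
9 tape sides opened.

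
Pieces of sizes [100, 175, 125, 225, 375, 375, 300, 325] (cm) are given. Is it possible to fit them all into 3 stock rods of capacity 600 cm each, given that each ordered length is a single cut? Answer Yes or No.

No

Total = 2000 cm; ⌈2000/600⌉ = 4.
At least 4 stock rods are required, but only 3 are allowed.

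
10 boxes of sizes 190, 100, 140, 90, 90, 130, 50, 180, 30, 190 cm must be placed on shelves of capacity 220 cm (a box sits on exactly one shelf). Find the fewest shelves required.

Total = 190 + 190 + 180 + 140 + 130 + 100 + 90 + 90 + 50 + 30 = 1190 cm.
Lower bound: ⌈1190/220⌉ = 6 shelves.
A packing using 6 shelves:
  shelf 1: 190 + 30 = 220
  shelf 2: 190 = 190
  shelf 3: 180 = 180
  shelf 4: 140 + 50 = 190
  shelf 5: 130 + 90 = 220
  shelf 6: 100 + 90 = 190
This matches the lower bound, so 6 is optimal.

6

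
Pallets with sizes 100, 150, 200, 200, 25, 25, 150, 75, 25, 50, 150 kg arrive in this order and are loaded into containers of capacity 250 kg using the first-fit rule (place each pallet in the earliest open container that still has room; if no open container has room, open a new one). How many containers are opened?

  100 → container 1 (new)  [load 100/250]
  150 → container 1  [load 250/250]
  200 → container 2 (new)  [load 200/250]
  200 → container 3 (new)  [load 200/250]
  25 → container 2  [load 225/250]
  25 → container 2  [load 250/250]
  150 → container 4 (new)  [load 150/250]
  75 → container 4  [load 225/250]
  25 → container 3  [load 225/250]
  50 → container 5 (new)  [load 50/250]
  150 → container 5  [load 200/250]
5 containers opened.

5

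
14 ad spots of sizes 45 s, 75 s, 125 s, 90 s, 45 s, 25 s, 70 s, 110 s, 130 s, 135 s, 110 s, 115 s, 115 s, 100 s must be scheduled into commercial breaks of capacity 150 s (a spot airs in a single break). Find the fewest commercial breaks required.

Total = 135 + 130 + 125 + 115 + 115 + 110 + 110 + 100 + 90 + 75 + 70 + 45 + 45 + 25 = 1290 s.
Lower bound: ⌈1290/150⌉ = 9 commercial breaks.
A packing using 10 commercial breaks:
  break 1: 135 = 135
  break 2: 130 = 130
  break 3: 125 + 25 = 150
  break 4: 115 = 115
  break 5: 115 = 115
  break 6: 110 = 110
  break 7: 110 = 110
  break 8: 100 + 45 = 145
  break 9: 90 + 45 = 135
  break 10: 75 + 70 = 145
No arrangement into 9 commercial breaks stays within capacity, so 10 is optimal.

10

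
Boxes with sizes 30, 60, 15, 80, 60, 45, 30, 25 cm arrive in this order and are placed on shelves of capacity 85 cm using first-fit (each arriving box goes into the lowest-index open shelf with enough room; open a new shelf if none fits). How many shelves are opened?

5

  30 → shelf 1 (new)  [load 30/85]
  60 → shelf 2 (new)  [load 60/85]
  15 → shelf 1  [load 45/85]
  80 → shelf 3 (new)  [load 80/85]
  60 → shelf 4 (new)  [load 60/85]
  45 → shelf 5 (new)  [load 45/85]
  30 → shelf 1  [load 75/85]
  25 → shelf 2  [load 85/85]
5 shelves opened.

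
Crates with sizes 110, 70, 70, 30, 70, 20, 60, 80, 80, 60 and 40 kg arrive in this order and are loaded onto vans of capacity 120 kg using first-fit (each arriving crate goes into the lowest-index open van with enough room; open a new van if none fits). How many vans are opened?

7

  110 → van 1 (new)  [load 110/120]
  70 → van 2 (new)  [load 70/120]
  70 → van 3 (new)  [load 70/120]
  30 → van 2  [load 100/120]
  70 → van 4 (new)  [load 70/120]
  20 → van 2  [load 120/120]
  60 → van 5 (new)  [load 60/120]
  80 → van 6 (new)  [load 80/120]
  80 → van 7 (new)  [load 80/120]
  60 → van 5  [load 120/120]
  40 → van 3  [load 110/120]
7 vans opened.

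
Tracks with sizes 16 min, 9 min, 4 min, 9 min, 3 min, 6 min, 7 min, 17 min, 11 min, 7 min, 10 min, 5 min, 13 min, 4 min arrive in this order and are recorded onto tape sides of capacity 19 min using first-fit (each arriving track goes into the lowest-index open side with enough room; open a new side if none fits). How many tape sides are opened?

  16 → side 1 (new)  [load 16/19]
  9 → side 2 (new)  [load 9/19]
  4 → side 2  [load 13/19]
  9 → side 3 (new)  [load 9/19]
  3 → side 1  [load 19/19]
  6 → side 2  [load 19/19]
  7 → side 3  [load 16/19]
  17 → side 4 (new)  [load 17/19]
  11 → side 5 (new)  [load 11/19]
  7 → side 5  [load 18/19]
  10 → side 6 (new)  [load 10/19]
  5 → side 6  [load 15/19]
  13 → side 7 (new)  [load 13/19]
  4 → side 6  [load 19/19]
7 tape sides opened.

7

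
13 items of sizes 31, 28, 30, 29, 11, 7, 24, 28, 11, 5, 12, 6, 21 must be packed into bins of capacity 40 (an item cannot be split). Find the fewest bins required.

Total = 31 + 30 + 29 + 28 + 28 + 24 + 21 + 12 + 11 + 11 + 7 + 6 + 5 = 243.
Lower bound: ⌈243/40⌉ = 7 bins.
A packing using 7 bins:
  bin 1: 31 + 7 = 38
  bin 2: 30 + 6 = 36
  bin 3: 29 + 11 = 40
  bin 4: 28 + 12 = 40
  bin 5: 28 + 11 = 39
  bin 6: 24 + 5 = 29
  bin 7: 21 = 21
This matches the lower bound, so 7 is optimal.

7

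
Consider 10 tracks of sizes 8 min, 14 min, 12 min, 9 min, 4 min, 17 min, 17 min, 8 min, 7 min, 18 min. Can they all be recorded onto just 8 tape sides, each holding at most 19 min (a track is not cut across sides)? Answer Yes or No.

A valid assignment using 7 tape sides:
  side 1: 18 = 18
  side 2: 17 = 17
  side 3: 17 = 17
  side 4: 14 + 4 = 18
  side 5: 12 + 7 = 19
  side 6: 9 + 8 = 17
  side 7: 8 = 8
That uses only 7 ≤ 8, so 8 tape sides are enough.

Yes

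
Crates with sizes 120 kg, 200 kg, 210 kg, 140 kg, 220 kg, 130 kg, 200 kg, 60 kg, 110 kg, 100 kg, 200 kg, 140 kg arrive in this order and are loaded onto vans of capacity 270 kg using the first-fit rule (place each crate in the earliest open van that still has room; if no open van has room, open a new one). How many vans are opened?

8

  120 → van 1 (new)  [load 120/270]
  200 → van 2 (new)  [load 200/270]
  210 → van 3 (new)  [load 210/270]
  140 → van 1  [load 260/270]
  220 → van 4 (new)  [load 220/270]
  130 → van 5 (new)  [load 130/270]
  200 → van 6 (new)  [load 200/270]
  60 → van 2  [load 260/270]
  110 → van 5  [load 240/270]
  100 → van 7 (new)  [load 100/270]
  200 → van 8 (new)  [load 200/270]
  140 → van 7  [load 240/270]
8 vans opened.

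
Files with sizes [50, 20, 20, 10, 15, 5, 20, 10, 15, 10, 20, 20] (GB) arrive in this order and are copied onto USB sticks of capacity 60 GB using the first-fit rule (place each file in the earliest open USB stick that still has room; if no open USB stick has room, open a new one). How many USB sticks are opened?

4

  50 → USB stick 1 (new)  [load 50/60]
  20 → USB stick 2 (new)  [load 20/60]
  20 → USB stick 2  [load 40/60]
  10 → USB stick 1  [load 60/60]
  15 → USB stick 2  [load 55/60]
  5 → USB stick 2  [load 60/60]
  20 → USB stick 3 (new)  [load 20/60]
  10 → USB stick 3  [load 30/60]
  15 → USB stick 3  [load 45/60]
  10 → USB stick 3  [load 55/60]
  20 → USB stick 4 (new)  [load 20/60]
  20 → USB stick 4  [load 40/60]
4 USB sticks opened.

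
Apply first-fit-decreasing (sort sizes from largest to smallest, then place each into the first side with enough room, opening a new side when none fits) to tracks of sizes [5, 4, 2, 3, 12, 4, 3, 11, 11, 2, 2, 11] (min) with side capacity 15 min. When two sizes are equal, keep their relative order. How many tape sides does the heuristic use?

Sorted descending: 12, 11, 11, 11, 5, 4, 4, 3, 3, 2, 2, 2.
  12 → side 1 (new)  [load 12/15]
  11 → side 2 (new)  [load 11/15]
  11 → side 3 (new)  [load 11/15]
  11 → side 4 (new)  [load 11/15]
  5 → side 5 (new)  [load 5/15]
  4 → side 2  [load 15/15]
  4 → side 3  [load 15/15]
  3 → side 1  [load 15/15]
  3 → side 4  [load 14/15]
  2 → side 5  [load 7/15]
  2 → side 5  [load 9/15]
  2 → side 5  [load 11/15]
5 tape sides opened.

5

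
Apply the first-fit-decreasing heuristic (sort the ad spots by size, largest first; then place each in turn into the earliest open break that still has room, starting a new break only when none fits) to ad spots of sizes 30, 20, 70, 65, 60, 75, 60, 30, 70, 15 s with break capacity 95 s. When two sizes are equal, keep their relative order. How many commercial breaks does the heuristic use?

6

Sorted descending: 75, 70, 70, 65, 60, 60, 30, 30, 20, 15.
  75 → break 1 (new)  [load 75/95]
  70 → break 2 (new)  [load 70/95]
  70 → break 3 (new)  [load 70/95]
  65 → break 4 (new)  [load 65/95]
  60 → break 5 (new)  [load 60/95]
  60 → break 6 (new)  [load 60/95]
  30 → break 4  [load 95/95]
  30 → break 5  [load 90/95]
  20 → break 1  [load 95/95]
  15 → break 2  [load 85/95]
6 commercial breaks opened.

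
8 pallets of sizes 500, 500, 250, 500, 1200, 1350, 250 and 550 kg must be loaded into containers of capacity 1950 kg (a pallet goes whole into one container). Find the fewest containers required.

3

Total = 1350 + 1200 + 550 + 500 + 500 + 500 + 250 + 250 = 5100 kg.
Lower bound: ⌈5100/1950⌉ = 3 containers.
A packing using 3 containers:
  container 1: 1350 + 550 = 1900
  container 2: 1200 + 500 + 250 = 1950
  container 3: 500 + 500 + 250 = 1250
This matches the lower bound, so 3 is optimal.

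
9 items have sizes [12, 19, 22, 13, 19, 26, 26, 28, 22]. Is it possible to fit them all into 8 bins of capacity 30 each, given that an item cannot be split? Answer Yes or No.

A valid assignment using 8 bins:
  bin 1: 28 = 28
  bin 2: 26 = 26
  bin 3: 26 = 26
  bin 4: 22 = 22
  bin 5: 22 = 22
  bin 6: 19 = 19
  bin 7: 19 = 19
  bin 8: 13 + 12 = 25
Every load is within 30, so 8 bins suffice.

Yes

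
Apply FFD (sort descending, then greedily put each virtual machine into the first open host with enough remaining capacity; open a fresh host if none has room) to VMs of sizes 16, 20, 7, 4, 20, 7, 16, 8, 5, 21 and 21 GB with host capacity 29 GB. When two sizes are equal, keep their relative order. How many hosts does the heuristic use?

Sorted descending: 21, 21, 20, 20, 16, 16, 8, 7, 7, 5, 4.
  21 → host 1 (new)  [load 21/29]
  21 → host 2 (new)  [load 21/29]
  20 → host 3 (new)  [load 20/29]
  20 → host 4 (new)  [load 20/29]
  16 → host 5 (new)  [load 16/29]
  16 → host 6 (new)  [load 16/29]
  8 → host 1  [load 29/29]
  7 → host 2  [load 28/29]
  7 → host 3  [load 27/29]
  5 → host 4  [load 25/29]
  4 → host 4  [load 29/29]
6 hosts opened.

6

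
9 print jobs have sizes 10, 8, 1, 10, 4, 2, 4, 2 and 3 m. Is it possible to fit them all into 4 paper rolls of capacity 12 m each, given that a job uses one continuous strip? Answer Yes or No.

A valid assignment using 4 paper rolls:
  roll 1: 10 + 2 = 12
  roll 2: 10 + 2 = 12
  roll 3: 8 + 4 = 12
  roll 4: 4 + 3 + 1 = 8
Every load is within 12 m, so 4 paper rolls suffice.

Yes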